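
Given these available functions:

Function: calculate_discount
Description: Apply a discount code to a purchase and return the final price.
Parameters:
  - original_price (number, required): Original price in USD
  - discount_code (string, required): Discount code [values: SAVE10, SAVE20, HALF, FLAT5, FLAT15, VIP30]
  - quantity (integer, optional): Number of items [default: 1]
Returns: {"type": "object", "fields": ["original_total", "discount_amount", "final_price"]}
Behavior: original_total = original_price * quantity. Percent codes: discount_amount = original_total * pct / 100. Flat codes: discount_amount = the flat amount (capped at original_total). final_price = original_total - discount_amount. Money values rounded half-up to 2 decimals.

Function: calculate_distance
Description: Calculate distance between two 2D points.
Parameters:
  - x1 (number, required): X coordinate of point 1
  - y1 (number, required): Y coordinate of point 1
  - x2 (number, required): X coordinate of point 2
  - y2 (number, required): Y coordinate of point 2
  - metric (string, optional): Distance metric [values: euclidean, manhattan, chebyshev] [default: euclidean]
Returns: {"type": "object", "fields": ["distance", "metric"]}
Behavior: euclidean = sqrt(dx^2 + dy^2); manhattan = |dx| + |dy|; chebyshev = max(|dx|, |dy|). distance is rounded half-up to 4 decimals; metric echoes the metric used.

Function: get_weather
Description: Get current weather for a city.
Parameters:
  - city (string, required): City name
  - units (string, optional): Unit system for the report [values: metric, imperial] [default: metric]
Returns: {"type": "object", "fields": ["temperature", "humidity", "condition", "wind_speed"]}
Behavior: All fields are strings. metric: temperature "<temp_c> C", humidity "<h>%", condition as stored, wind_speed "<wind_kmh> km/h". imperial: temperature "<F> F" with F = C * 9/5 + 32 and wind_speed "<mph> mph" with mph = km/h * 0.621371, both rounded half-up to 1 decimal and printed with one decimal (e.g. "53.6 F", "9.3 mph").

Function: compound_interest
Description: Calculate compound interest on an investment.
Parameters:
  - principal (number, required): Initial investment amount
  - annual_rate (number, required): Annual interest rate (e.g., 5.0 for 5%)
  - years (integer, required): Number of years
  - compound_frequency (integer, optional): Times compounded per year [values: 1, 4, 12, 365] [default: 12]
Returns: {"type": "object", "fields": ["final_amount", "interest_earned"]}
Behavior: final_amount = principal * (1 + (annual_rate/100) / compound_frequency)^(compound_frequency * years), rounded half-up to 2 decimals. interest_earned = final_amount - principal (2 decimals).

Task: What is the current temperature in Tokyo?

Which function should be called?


The task needs a function whose description is: Get current weather for a city.
get_weather


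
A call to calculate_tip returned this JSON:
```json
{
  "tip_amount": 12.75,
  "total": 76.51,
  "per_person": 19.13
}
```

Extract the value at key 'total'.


76.51


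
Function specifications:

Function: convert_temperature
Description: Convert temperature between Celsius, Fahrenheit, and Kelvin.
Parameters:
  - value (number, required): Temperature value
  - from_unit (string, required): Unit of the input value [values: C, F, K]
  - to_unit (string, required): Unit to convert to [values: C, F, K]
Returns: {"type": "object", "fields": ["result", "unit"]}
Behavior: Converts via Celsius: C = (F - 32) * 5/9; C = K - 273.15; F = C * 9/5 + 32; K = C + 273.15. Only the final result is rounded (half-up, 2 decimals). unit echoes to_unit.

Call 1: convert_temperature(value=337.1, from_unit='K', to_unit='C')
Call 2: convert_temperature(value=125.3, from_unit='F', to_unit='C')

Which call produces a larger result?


Call 1:
  To C: 337.1 - 273.15 = 63.95
  Target is C: 63.95
  Round to 2 decimals: 63.95
  -> 63.95 C
Call 2:
  To C: (125.3 - 32) * 5/9 = 51.833333
  Target is C: 51.833333
  Round to 2 decimals: 51.83
  -> 51.83 C
Call 1 (63.95 C)


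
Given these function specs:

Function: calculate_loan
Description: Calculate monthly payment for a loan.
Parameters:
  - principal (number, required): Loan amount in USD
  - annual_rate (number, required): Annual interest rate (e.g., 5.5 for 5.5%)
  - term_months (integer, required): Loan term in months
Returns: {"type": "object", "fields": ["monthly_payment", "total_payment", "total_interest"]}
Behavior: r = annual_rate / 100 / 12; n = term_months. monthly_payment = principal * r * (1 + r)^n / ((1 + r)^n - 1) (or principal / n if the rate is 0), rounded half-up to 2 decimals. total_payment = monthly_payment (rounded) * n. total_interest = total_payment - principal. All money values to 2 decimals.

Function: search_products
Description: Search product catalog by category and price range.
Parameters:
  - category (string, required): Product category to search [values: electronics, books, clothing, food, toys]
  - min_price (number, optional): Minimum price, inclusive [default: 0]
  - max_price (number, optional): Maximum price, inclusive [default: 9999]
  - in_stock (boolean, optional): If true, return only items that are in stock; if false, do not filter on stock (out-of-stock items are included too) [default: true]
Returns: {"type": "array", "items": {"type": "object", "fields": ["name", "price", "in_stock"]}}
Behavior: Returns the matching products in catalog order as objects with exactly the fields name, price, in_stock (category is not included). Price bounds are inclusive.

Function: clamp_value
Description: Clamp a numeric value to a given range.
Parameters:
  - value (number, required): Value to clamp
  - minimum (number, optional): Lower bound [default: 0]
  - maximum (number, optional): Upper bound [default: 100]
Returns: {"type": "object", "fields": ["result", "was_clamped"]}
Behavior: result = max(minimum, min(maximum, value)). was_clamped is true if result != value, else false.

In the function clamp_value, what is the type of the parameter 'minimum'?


The clamp_value spec declares:
  - minimum (number, optional): Lower bound [default: 0]
Type:
number


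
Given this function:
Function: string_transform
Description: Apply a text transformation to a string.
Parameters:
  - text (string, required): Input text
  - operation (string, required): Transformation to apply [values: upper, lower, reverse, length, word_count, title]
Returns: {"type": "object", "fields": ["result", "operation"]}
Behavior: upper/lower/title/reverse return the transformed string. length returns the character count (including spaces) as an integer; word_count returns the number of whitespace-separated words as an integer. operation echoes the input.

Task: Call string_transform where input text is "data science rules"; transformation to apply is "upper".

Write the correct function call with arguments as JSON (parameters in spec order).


Mapping each described value to its parameter name:
  'Input text' -> text = "data science rules"
  'Transformation to apply' -> operation = "upper"
string_transform({"text": "data science rules", "operation": "upper"})


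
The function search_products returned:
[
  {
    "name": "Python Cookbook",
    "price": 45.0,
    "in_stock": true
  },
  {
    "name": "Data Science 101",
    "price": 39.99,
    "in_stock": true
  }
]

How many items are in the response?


Items: Python Cookbook, Data Science 101
2


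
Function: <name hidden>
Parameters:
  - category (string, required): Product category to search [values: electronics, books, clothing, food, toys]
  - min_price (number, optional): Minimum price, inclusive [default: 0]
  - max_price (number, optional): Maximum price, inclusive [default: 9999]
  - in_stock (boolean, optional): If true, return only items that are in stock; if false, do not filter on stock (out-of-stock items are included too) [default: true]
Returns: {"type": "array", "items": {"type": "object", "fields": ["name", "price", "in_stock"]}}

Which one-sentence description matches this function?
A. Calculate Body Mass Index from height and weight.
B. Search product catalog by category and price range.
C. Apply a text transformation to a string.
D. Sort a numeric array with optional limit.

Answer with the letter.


Parameters category, min_price, max_price, in_stock and return "array" fit: Search product catalog by category and price range.
B


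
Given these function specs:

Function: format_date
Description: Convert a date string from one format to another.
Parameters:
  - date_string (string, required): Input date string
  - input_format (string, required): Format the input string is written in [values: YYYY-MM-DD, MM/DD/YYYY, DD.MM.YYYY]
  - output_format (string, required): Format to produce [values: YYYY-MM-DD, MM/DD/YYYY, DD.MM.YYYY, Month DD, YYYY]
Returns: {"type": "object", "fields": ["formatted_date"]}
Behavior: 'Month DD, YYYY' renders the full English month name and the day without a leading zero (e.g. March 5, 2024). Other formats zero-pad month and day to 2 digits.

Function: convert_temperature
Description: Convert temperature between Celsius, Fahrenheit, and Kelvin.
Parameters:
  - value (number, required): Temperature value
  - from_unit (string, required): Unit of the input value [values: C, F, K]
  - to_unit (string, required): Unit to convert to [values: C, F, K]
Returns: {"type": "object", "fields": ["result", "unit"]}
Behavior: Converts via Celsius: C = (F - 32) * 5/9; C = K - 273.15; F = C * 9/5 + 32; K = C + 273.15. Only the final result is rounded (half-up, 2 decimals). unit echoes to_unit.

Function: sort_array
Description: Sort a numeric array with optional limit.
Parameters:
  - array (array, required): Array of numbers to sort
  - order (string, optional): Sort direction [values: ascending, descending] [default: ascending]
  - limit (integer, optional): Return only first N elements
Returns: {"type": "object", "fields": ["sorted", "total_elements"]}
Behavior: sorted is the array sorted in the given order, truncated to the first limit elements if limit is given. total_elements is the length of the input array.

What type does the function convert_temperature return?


The convert_temperature spec declares Returns: {"type": "object", "fields": ["result", "unit"]}
Type:
object


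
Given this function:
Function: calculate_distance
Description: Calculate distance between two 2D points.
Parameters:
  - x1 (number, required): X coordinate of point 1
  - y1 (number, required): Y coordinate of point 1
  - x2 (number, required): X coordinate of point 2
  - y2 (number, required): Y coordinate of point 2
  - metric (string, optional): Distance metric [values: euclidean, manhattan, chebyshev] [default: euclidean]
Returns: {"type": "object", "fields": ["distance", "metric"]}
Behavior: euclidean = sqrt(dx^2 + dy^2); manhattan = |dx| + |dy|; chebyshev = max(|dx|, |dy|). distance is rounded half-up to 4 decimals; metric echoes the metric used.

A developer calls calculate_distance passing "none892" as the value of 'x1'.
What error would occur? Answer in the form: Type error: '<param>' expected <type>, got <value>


Spec: 'x1' is declared as number; "none892" is a string.
Type error: 'x1' expected number, got "none892"


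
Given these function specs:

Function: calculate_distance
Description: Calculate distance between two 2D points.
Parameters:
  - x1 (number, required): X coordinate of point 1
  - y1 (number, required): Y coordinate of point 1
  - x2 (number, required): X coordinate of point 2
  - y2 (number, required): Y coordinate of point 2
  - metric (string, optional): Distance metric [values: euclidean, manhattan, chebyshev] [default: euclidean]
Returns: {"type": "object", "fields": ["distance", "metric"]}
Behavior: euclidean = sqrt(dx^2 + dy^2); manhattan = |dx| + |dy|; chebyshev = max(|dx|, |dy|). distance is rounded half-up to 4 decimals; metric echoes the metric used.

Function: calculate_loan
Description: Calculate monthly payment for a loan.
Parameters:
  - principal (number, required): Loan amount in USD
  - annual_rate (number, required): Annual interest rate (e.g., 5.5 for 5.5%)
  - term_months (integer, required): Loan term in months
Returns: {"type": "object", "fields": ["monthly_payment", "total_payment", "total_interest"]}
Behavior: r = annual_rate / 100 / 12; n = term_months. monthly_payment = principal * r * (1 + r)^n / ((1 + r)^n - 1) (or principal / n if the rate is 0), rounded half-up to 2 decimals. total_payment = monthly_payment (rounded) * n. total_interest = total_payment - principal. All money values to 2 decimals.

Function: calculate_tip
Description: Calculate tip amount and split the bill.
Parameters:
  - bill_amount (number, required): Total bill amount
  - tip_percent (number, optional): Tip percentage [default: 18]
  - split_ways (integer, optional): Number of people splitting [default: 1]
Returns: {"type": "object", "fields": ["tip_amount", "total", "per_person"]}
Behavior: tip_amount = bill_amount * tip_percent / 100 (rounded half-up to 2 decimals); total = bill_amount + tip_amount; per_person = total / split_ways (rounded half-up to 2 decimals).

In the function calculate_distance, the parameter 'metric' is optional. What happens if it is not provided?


The calculate_distance spec declares:
  - metric (string, optional): Distance metric [values: euclidean, manhattan, chebyshev] [default: euclidean]
It defaults to euclidean


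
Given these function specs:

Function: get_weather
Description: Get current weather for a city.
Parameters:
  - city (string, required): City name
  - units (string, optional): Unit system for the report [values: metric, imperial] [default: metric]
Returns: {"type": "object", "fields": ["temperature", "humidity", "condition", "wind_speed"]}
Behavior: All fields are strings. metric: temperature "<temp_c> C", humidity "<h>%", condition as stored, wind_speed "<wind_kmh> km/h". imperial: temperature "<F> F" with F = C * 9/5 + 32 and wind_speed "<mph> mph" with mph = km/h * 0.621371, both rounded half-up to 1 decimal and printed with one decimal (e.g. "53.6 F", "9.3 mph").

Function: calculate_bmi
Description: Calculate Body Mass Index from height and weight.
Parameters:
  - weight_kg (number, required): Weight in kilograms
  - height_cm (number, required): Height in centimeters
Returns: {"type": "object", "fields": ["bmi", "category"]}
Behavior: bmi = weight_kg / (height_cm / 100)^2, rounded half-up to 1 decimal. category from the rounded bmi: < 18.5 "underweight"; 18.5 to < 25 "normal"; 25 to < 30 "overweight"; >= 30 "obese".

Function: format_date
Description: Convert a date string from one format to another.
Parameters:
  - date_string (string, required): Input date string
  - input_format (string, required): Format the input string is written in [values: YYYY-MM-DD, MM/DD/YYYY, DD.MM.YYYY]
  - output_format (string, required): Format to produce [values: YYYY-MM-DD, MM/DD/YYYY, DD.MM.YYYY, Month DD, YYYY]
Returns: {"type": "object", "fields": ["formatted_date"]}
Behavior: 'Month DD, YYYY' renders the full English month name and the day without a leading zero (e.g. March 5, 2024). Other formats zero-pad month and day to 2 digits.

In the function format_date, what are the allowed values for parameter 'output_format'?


The format_date spec declares:
  - output_format (string, required): Format to produce [values: YYYY-MM-DD, MM/DD/YYYY, DD.MM.YYYY, Month DD, YYYY]
Allowed values:
YYYY-MM-DD, MM/DD/YYYY, DD.MM.YYYY, Month DD, YYYY


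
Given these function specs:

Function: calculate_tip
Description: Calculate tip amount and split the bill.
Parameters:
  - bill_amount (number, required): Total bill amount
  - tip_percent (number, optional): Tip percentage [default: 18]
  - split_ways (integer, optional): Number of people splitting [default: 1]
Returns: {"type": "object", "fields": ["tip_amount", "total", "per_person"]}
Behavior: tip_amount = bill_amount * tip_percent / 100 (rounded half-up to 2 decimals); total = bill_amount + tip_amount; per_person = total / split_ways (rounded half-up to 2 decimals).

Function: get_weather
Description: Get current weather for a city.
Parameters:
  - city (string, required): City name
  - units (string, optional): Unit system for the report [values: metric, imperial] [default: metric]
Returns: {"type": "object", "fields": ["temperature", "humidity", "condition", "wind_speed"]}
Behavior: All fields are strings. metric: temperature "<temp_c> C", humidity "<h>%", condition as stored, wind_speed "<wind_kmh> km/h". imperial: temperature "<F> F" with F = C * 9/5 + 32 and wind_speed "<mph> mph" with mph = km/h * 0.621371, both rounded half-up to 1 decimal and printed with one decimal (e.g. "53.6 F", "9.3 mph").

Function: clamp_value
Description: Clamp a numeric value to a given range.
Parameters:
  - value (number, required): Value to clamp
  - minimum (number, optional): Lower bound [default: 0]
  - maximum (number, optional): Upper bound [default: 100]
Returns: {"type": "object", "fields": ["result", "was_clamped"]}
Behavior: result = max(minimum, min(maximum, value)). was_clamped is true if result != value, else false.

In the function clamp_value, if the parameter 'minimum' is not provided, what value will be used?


The clamp_value spec declares:
  - minimum (number, optional): Lower bound [default: 0]
Default:
0


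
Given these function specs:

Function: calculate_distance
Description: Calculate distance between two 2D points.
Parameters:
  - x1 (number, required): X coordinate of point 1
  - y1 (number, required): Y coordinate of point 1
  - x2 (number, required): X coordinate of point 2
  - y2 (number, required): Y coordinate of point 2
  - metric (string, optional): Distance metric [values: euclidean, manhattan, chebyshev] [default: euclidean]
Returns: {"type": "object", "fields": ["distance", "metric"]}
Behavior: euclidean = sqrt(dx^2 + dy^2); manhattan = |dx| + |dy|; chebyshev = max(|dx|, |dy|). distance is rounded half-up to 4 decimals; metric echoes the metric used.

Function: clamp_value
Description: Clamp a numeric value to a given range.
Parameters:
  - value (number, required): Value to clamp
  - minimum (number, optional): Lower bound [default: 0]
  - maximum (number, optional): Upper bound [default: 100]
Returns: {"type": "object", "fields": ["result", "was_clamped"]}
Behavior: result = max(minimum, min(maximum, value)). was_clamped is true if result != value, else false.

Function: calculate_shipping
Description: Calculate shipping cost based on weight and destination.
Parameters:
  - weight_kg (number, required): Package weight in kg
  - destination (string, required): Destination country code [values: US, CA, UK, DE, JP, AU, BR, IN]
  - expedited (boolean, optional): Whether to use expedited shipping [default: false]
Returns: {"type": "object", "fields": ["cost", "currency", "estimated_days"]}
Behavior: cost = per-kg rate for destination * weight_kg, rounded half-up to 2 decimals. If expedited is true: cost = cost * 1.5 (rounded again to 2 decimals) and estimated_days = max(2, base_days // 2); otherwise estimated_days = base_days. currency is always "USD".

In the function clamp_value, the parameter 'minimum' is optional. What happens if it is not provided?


The clamp_value spec declares:
  - minimum (number, optional): Lower bound [default: 0]
It defaults to 0


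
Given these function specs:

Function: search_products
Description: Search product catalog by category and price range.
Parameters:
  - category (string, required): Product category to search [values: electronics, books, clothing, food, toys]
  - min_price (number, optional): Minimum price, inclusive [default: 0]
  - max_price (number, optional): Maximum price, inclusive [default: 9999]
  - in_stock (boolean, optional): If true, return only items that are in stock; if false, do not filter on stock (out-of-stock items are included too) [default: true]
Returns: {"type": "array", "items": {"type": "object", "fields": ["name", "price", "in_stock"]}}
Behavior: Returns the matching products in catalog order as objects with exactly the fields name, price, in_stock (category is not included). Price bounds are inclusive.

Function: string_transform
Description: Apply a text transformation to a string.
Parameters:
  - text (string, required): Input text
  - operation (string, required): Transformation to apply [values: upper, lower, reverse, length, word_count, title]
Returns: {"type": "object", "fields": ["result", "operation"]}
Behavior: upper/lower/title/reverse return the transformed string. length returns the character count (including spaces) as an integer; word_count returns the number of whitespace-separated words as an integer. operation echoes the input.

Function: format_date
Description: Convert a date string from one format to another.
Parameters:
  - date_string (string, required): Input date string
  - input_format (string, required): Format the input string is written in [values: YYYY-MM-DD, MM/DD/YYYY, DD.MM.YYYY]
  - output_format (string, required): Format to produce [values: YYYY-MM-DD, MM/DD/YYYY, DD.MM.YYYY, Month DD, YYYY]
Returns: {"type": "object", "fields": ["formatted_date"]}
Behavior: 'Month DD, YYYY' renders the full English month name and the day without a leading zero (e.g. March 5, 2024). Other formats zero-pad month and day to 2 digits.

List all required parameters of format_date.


Parameters of format_date and their required/optional flag:
  date_string: required
  input_format: required
  output_format: required
date_string, input_format, output_format


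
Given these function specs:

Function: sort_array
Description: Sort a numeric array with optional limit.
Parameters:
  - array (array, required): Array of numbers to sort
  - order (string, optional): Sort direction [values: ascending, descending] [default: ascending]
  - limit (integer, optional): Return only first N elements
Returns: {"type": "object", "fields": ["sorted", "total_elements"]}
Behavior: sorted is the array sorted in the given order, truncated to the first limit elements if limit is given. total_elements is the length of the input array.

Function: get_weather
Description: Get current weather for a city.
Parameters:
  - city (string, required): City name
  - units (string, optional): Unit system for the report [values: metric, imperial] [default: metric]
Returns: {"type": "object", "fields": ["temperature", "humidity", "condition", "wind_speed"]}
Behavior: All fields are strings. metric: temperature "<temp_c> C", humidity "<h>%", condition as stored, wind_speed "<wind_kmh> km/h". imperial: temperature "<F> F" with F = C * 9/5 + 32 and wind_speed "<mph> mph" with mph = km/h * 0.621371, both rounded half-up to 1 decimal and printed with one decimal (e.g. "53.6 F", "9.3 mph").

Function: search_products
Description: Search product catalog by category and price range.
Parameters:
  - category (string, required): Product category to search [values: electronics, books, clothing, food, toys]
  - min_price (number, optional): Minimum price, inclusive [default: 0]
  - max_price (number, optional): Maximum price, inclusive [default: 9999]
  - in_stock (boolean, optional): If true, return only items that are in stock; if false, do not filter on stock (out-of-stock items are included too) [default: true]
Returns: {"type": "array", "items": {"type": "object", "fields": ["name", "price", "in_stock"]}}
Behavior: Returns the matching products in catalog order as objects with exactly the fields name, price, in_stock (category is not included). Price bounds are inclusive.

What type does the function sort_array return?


The sort_array spec declares Returns: {"type": "object", "fields": ["sorted", "total_elements"]}
Type:
object


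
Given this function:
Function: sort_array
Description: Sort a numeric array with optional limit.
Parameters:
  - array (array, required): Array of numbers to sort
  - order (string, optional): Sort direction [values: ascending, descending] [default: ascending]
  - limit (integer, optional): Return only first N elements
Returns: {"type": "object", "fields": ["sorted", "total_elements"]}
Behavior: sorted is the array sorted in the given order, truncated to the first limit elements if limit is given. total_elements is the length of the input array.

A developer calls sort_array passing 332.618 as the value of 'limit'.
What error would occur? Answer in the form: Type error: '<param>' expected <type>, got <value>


Spec: 'limit' is declared as integer; 332.618 is a non-integer number.
Type error: 'limit' expected integer, got 332.618


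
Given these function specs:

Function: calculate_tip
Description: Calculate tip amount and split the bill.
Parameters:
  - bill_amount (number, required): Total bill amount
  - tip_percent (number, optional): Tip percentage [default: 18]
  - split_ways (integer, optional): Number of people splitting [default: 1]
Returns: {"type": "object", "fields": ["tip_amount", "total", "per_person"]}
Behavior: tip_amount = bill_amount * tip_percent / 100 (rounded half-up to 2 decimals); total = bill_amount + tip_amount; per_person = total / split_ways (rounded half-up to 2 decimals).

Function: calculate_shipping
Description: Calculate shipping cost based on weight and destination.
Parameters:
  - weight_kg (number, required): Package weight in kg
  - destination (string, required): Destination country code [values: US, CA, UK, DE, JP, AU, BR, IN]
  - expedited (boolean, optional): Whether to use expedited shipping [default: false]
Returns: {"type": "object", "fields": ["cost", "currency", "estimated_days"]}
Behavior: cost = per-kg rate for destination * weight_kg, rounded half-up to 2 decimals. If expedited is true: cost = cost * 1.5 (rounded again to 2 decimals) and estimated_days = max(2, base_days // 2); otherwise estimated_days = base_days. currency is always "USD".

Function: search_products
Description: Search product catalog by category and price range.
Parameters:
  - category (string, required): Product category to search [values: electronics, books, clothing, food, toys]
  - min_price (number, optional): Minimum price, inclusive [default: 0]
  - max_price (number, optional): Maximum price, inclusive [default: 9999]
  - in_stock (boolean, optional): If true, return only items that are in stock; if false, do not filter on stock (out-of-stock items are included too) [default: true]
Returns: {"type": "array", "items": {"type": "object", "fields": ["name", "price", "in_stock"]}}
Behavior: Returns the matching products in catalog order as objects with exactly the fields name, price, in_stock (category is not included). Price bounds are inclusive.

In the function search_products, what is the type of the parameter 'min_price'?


The search_products spec declares:
  - min_price (number, optional): Minimum price, inclusive [default: 0]
Type:
number


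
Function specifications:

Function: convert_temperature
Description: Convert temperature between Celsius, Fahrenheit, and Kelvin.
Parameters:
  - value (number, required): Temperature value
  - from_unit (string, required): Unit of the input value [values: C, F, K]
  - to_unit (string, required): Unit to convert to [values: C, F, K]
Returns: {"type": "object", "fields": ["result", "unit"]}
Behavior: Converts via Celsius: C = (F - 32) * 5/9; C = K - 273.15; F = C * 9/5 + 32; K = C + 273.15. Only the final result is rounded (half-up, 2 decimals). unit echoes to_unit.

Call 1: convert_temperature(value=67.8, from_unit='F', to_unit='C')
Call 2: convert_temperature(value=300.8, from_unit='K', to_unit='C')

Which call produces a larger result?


Call 1:
  To C: (67.8 - 32) * 5/9 = 19.888889
  Target is C: 19.888889
  Round to 2 decimals: 19.89
  -> 19.89 C
Call 2:
  To C: 300.8 - 273.15 = 27.65
  Target is C: 27.65
  Round to 2 decimals: 27.65
  -> 27.65 C
Call 2 (27.65 C)


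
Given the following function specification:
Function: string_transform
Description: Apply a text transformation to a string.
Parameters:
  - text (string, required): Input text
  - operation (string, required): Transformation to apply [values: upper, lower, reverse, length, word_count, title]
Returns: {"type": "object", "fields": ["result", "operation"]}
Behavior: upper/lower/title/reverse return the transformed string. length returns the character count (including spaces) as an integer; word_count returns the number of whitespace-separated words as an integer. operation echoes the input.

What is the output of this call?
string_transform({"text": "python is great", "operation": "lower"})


lower('python is great') = 'python is great'
Output:
{"result": "python is great", "operation": "lower"}


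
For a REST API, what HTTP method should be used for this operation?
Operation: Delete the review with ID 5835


GET = read, POST = create, PUT = update/replace, DELETE = remove
This operation is a removal.
DELETE


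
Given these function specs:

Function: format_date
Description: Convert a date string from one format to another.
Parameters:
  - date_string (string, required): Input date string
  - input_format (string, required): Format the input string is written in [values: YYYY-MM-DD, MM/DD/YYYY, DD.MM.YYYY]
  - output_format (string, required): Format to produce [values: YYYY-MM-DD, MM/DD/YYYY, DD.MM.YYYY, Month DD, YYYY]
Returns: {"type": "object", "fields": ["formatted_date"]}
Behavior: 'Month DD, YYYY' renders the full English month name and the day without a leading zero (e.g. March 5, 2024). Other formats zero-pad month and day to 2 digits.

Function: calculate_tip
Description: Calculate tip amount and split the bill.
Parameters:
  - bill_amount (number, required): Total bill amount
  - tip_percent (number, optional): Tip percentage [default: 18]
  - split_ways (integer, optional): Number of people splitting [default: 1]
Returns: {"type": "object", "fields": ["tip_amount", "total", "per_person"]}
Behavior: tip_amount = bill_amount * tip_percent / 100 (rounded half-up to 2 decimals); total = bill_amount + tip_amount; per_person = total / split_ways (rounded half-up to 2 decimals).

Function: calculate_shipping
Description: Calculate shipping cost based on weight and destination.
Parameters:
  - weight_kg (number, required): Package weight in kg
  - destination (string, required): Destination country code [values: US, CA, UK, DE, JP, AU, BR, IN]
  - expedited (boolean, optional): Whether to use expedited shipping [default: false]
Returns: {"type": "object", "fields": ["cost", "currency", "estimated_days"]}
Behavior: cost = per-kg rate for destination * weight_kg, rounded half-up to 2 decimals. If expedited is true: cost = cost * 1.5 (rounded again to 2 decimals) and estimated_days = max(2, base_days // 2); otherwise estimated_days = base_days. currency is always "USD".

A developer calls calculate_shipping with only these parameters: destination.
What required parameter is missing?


Required parameters: weight_kg, destination
Provided: destination
Missing: weight_kg
weight_kg


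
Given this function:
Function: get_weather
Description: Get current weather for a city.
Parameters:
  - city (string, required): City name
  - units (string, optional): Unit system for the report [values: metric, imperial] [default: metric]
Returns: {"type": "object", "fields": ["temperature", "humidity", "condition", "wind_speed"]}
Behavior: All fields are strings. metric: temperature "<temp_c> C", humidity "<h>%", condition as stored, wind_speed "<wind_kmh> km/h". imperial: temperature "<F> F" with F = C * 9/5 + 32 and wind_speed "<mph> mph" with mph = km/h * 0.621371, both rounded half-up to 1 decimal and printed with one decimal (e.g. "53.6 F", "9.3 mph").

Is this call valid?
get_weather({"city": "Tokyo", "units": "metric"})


Checking all required parameters present and types match... All valid.
Valid


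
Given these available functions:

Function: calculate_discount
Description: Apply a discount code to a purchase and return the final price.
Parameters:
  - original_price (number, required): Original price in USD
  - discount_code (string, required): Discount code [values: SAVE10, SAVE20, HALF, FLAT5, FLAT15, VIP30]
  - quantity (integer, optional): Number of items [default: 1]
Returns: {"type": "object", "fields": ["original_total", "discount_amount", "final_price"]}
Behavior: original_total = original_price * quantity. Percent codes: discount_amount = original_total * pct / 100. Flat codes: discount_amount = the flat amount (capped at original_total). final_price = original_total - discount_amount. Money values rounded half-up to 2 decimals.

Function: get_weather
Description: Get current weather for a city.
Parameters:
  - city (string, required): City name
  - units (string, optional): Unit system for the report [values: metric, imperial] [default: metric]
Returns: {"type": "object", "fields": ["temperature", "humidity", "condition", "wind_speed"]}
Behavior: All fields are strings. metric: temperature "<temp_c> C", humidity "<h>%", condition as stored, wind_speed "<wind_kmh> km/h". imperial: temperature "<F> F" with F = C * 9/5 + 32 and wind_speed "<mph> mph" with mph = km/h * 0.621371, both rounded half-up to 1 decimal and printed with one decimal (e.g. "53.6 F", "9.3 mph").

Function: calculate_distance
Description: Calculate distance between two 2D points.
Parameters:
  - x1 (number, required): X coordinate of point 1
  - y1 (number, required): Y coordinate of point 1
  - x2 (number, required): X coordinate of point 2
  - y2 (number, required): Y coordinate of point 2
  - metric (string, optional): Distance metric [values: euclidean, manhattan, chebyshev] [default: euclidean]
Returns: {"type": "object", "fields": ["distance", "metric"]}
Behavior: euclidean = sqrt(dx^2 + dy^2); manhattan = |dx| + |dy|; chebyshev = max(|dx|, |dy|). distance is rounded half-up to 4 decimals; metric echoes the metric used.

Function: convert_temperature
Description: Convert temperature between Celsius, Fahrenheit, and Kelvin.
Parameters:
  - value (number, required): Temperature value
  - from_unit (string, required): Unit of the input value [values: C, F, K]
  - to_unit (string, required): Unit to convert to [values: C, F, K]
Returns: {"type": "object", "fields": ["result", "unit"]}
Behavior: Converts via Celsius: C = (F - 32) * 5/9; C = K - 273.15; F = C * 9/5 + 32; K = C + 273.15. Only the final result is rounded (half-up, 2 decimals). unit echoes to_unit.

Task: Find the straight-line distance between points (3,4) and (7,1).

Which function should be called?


The task needs a function whose description is: Calculate distance between two 2D points.
calculate_distance


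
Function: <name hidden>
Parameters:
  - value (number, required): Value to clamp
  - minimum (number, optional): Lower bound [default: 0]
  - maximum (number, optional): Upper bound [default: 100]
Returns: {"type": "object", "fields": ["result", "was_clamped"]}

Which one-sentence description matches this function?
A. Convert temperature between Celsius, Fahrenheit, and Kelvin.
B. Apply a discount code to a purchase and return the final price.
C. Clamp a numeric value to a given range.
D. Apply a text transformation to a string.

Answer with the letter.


Parameters value, minimum, maximum and return ["result", "was_clamped"] fit: Clamp a numeric value to a given range.
C


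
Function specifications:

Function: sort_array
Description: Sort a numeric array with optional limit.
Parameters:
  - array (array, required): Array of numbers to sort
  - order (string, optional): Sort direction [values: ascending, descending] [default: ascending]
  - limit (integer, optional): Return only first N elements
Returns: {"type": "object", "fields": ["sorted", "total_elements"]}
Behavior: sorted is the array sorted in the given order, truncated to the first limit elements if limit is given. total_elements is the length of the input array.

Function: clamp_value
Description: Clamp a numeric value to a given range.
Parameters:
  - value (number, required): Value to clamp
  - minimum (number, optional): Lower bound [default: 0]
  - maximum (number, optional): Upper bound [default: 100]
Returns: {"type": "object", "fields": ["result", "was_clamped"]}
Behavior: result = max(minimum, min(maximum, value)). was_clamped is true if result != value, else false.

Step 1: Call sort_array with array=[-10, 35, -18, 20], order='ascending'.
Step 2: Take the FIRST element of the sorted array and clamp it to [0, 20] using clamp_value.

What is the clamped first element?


Step 1: sort_array(order=ascending)
  sorted: [-18, -10, 20, 35]
  -> first element = -18
Step 2: clamp_value(value=-18, minimum=0, maximum=20)
  result = max(0, min(20, -18)) = max(0, -18) = 0
  was_clamped = (0 != -18) = true
  -> result = 0
0


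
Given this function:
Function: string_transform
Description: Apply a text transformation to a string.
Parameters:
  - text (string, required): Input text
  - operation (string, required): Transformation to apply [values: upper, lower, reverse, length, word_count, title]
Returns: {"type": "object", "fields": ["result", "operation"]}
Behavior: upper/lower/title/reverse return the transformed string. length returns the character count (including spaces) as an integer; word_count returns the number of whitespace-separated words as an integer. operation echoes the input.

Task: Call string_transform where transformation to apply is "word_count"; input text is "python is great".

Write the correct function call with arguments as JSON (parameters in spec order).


Mapping each described value to its parameter name:
  'Transformation to apply' -> operation = "word_count"
  'Input text' -> text = "python is great"
string_transform({"text": "python is great", "operation": "word_count"})


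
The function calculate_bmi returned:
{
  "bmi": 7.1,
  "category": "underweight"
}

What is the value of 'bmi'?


7.1


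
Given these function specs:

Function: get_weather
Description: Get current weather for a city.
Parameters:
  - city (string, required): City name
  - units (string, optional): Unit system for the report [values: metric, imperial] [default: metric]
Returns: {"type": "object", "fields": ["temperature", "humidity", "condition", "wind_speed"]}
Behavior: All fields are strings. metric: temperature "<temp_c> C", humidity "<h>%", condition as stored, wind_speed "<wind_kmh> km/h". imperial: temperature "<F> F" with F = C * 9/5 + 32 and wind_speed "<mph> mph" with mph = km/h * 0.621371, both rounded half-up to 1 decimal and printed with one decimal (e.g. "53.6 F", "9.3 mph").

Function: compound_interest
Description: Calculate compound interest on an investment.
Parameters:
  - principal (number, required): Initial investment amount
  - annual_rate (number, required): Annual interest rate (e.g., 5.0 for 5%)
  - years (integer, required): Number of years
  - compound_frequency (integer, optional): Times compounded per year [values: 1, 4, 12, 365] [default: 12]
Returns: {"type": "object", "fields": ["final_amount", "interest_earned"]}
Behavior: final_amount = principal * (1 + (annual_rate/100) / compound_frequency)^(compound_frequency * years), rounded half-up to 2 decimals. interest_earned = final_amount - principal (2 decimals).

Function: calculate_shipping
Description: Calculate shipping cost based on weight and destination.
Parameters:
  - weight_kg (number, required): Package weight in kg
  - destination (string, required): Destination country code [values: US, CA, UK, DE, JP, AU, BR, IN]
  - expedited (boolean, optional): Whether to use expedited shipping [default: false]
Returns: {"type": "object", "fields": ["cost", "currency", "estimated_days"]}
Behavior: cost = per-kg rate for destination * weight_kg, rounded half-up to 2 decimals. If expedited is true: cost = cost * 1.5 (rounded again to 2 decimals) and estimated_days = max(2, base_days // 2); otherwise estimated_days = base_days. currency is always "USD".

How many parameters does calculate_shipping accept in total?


Parameters of calculate_shipping: weight_kg (required), destination (required), expedited (optional)
Total:
3


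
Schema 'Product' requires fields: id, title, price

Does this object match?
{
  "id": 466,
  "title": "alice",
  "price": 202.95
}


Checking required fields... All present.
Valid - all required fields present


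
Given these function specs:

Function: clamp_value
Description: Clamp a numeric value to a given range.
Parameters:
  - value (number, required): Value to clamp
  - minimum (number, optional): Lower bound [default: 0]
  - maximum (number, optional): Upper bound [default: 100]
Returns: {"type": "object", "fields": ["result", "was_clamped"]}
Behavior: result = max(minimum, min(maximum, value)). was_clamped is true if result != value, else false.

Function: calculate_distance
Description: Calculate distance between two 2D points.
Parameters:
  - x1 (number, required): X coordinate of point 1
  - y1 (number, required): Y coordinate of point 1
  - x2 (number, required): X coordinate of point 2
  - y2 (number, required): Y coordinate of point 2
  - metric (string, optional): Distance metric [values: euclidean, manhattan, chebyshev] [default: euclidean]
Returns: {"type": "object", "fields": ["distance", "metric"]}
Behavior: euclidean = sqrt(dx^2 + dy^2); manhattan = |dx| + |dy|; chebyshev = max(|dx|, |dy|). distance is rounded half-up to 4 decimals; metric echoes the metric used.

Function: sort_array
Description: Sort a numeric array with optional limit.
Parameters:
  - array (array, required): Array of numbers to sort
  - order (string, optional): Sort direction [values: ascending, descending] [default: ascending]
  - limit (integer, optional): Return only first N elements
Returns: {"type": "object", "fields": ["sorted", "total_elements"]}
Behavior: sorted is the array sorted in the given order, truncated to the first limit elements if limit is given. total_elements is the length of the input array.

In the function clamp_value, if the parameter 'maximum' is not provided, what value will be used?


The clamp_value spec declares:
  - maximum (number, optional): Upper bound [default: 100]
Default:
100
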